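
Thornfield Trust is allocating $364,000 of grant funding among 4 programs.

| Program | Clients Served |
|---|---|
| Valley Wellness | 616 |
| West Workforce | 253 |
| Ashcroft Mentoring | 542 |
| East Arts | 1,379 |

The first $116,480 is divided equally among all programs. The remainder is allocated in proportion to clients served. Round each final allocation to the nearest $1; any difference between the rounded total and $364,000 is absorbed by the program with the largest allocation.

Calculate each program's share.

Equal tier: $116,480 ÷ 4 = $29,120 apiece.
Remainder $247,520 by clients served (total 2,790): Valley Wellness 54,649.58 → $54,650; West Workforce 22,445.36 → $22,445; Ashcroft Mentoring 48,084.53 → $48,085; East Arts 122,340.53 → $122,341.
Rounding difference −$1 on remainder applied to East Arts.
Totals: Valley Wellness $29,120 + $54,650 = $83,770; West Workforce $29,120 + $22,445 = $51,565; Ashcroft Mentoring $29,120 + $48,085 = $77,205; East Arts $29,120 + $122,340 = $151,460.

Valley Wellness: $83,770 | West Workforce: $51,565 | Ashcroft Mentoring: $77,205 | East Arts: $151,460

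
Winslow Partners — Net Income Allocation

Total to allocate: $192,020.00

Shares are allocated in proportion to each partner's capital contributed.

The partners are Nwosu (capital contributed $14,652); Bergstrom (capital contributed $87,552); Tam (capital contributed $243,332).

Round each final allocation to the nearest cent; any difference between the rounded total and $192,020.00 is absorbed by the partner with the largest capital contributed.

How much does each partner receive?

Nwosu: $8,142.36 | Bergstrom: $48,654.08 | Tam: $135,223.56

Combined capital contributed = 14,652 + 87,552 + 243,332 = 345,536.
Proportional shares: Nwosu 8,142.3558; Bergstrom 48,654.0767; Tam 135,223.5676.
After rounding (cent): Nwosu $8,142.36; Bergstrom $48,654.08; Tam $135,223.57. Sum = $192,020.01.
Difference $192,020.00 − $192,020.01 = −$0.01 applied to largest capital contributed (Tam): Tam becomes $135,223.56.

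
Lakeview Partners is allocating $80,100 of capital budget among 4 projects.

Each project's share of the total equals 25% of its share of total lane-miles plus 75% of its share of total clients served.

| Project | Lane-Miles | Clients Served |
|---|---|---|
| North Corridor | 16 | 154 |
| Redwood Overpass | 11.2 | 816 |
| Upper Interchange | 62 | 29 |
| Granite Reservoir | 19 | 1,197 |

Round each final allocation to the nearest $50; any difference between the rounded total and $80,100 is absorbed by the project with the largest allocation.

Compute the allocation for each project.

Lane-miles total 108.2; clients served total 2,196.
Composite weights (25% lane-miles + 75% clients served): North Corridor 0.0896; Redwood Overpass 0.3046; Upper Interchange 0.1532; Granite Reservoir 0.4527.
Pro-rata amounts: North Corridor 7,174.09; Redwood Overpass 24,395.78; Upper Interchange 12,267.92; Granite Reservoir 36,262.20.
Rounded to nearest $50: North Corridor $7,150; Redwood Overpass $24,400; Upper Interchange $12,250; Granite Reservoir $36,250. Sum = $80,050.
Difference $80,100 − $80,050 = +$50 applied to largest allocation (Granite Reservoir): Granite Reservoir becomes $36,300.

North Corridor: $7,150; Redwood Overpass: $24,400; Upper Interchange: $12,250; Granite Reservoir: $36,300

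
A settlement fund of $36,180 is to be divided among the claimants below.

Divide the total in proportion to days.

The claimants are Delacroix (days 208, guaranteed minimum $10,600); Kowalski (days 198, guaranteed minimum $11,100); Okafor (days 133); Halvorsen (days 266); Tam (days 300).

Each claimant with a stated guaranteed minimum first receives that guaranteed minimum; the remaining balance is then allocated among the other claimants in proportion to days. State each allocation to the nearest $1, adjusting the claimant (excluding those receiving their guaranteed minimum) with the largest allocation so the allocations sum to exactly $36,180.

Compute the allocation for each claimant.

Guaranteed amounts: Delacroix $10,600; Kowalski $11,100. Residual $14,480.
Residual split over remaining days 699: Okafor 2,755.14 → $2,755; Halvorsen 5,510.27 → $5,510; Tam 6,214.59 → $6,215.

Delacroix: $10,600; Kowalski: $11,100; Okafor: $2,755; Halvorsen: $5,510; Tam: $6,215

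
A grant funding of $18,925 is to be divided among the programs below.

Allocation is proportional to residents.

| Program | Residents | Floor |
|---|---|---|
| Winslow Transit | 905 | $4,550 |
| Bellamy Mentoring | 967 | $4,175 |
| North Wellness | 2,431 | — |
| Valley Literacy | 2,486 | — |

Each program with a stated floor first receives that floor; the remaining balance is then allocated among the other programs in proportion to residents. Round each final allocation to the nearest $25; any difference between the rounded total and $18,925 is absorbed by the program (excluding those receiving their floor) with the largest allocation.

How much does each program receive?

Guaranteed amounts: Winslow Transit $4,550; Bellamy Mentoring $4,175. Balance $10,200.
Balance split over remaining residents 4,917: North Wellness 5,042.95 → $5,050; Valley Literacy 5,157.05 → $5,150.

Winslow Transit: $4,550 · Bellamy Mentoring: $4,175 · North Wellness: $5,050 · Valley Literacy: $5,150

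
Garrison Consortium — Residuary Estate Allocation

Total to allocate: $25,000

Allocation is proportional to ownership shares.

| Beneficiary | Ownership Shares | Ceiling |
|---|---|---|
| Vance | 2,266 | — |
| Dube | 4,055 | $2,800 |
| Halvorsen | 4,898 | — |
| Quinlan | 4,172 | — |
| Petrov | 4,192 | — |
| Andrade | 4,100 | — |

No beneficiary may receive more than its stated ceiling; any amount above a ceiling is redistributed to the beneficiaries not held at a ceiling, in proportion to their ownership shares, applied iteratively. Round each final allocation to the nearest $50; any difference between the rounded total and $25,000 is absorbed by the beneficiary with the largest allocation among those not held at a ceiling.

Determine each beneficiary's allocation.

Vance: $2,550; Dube: $2,800; Halvorsen: $5,550; Quinlan: $4,700; Petrov: $4,750; Andrade: $4,650

Ownership shares total: 23,683.
Unconstrained shares: Vance 2,392.01; Dube 4,280.50; Halvorsen 5,170.38; Quinlan 4,404.00; Petrov 4,425.12; Andrade 4,328.00.
Held at cap: Dube ($2,800); balance $22,200 reallocated over remaining ownership shares 19,628.
Shares after redistribution: Vance 2,562.93 → $2,550; Halvorsen 5,539.82 → $5,550; Quinlan 4,718.69 → $4,700; Petrov 4,741.31 → $4,750; Andrade 4,637.25 → $4,650.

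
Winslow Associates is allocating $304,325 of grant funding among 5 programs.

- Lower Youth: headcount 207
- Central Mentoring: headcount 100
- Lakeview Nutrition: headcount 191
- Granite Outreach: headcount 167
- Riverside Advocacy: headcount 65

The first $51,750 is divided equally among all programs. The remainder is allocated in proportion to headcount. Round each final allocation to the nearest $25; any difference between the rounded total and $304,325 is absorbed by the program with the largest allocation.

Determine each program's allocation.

Equal tier: $51,750 ÷ 5 = $10,350 apiece.
Remainder $252,575 by headcount (total 730): Lower Youth 71,620.58 → $71,625; Central Mentoring 34,599.32 → $34,600; Lakeview Nutrition 66,084.69 → $66,075; Granite Outreach 57,780.86 → $57,775; Riverside Advocacy 22,489.55 → $22,500.
Totals: Lower Youth $10,350 + $71,625 = $81,975; Central Mentoring $10,350 + $34,600 = $44,950; Lakeview Nutrition $10,350 + $66,075 = $76,425; Granite Outreach $10,350 + $57,775 = $68,125; Riverside Advocacy $10,350 + $22,500 = $32,850.

Lower Youth: $81,975 | Central Mentoring: $44,950 | Lakeview Nutrition: $76,425 | Granite Outreach: $68,125 | Riverside Advocacy: $32,850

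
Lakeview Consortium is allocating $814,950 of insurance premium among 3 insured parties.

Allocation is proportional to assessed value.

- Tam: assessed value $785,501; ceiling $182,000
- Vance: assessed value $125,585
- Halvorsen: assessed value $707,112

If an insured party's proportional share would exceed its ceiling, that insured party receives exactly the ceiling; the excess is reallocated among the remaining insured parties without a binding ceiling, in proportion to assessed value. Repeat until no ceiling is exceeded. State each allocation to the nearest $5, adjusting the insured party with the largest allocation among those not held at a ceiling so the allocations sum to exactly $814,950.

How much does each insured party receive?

Tam: $182,000 | Vance: $95,460 | Halvorsen: $537,490

Sum of assessed value: 1,618,198.
Proportional shares (ignoring caps): Tam 395,590.68; Vance 63,246.58; Halvorsen 356,112.74.
Capped: Tam ($182,000); balance $632,950 reallocated over remaining assessed value 832,697.
Redistributed shares: Vance 95,459.72 → $95,460; Halvorsen 537,490.28 → $537,490.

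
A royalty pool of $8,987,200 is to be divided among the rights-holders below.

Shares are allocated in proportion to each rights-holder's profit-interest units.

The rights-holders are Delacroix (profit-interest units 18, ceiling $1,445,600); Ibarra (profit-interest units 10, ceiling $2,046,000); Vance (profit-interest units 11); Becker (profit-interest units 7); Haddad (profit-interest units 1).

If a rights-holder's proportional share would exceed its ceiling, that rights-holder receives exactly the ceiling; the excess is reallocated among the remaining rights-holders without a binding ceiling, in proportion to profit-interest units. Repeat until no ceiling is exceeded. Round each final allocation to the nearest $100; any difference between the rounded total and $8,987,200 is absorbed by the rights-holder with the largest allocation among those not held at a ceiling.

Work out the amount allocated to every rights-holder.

Total profit-interest units = 47.
Pro-rata shares before constraints: Delacroix 3,441,906.38; Ibarra 1,912,170.21; Vance 2,103,387.23; Becker 1,338,519.15; Haddad 191,217.02.
Held at cap: Delacroix ($1,445,600); balance $7,541,600 reallocated over remaining profit-interest units 29.
Held at cap: Ibarra ($2,046,000); balance $5,495,600 reallocated over remaining profit-interest units 19.
Remaining shares: Vance 3,181,663.16 → $3,181,700; Becker 2,024,694.74 → $2,024,700; Haddad 289,242.11 → $289,200.

Delacroix: $1,445,600 · Ibarra: $2,046,000 · Vance: $3,181,700 · Becker: $2,024,700 · Haddad: $289,200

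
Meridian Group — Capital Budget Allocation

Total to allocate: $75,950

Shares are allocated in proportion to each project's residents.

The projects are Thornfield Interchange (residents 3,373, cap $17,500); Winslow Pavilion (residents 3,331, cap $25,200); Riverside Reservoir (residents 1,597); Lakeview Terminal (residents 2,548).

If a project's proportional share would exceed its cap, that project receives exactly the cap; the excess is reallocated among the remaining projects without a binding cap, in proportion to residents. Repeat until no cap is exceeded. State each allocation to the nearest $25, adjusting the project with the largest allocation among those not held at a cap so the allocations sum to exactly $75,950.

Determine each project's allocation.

Sum of residents: 10,849.
Proportional shares (ignoring caps): Thornfield Interchange 23,613.18; Winslow Pavilion 23,319.15; Riverside Reservoir 11,180.03; Lakeview Terminal 17,837.64.
Held at cap: Thornfield Interchange ($17,500); balance $58,450 reallocated over remaining residents 7,476.
Held at cap: Winslow Pavilion ($25,200); balance $33,250 reallocated over remaining residents 4,145.
Redistributed shares: Riverside Reservoir 12,810.68 → $12,800; Lakeview Terminal 20,439.32 → $20,450.

Thornfield Interchange: $17,500 · Winslow Pavilion: $25,200 · Riverside Reservoir: $12,800 · Lakeview Terminal: $20,450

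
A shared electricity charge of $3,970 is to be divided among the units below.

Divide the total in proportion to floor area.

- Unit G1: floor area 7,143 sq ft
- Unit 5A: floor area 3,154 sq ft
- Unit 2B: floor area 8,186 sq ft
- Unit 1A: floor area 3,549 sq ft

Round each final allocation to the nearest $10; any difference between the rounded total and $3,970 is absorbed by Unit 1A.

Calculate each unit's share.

Total floor area = 22,032.
Pro-rata amounts: Unit G1 7,143/22,032 × $3,970 = 1,287.11; Unit 5A 3,154/22,032 × $3,970 = 568.33; Unit 2B 8,186/22,032 × $3,970 = 1,475.06; Unit 1A 3,549/22,032 × $3,970 = 639.50.
Rounded to nearest $10: Unit G1 $1,290; Unit 5A $570; Unit 2B $1,480; Unit 1A $640. Sum = $3,980.
Difference $3,970 − $3,980 = −$10 applied to Unit 1A: Unit 1A becomes $630.

Unit G1: $1,290; Unit 5A: $570; Unit 2B: $1,480; Unit 1A: $630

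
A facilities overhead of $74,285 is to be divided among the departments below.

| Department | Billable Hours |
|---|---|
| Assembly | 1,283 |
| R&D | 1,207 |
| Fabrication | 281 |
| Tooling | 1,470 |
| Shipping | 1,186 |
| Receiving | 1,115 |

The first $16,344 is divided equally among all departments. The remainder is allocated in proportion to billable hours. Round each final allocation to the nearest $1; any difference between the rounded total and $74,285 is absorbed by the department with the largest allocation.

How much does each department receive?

Assembly: $14,087 | R&D: $13,414 | Fabrication: $5,213 | Tooling: $15,744 | Shipping: $13,228 | Receiving: $12,599

Equal tier: $16,344 ÷ 6 = $2,724 apiece.
Remainder $57,941 by billable hours (total 6,542): Assembly 11,363.24 → $11,363; R&D 10,690.12 → $10,690; Fabrication 2,488.75 → $2,489; Tooling 13,019.45 → $13,019; Shipping 10,504.13 → $10,504; Receiving 9,875.30 → $9,875.
Rounding difference +$1 on remainder applied to Tooling.
Totals: Assembly $2,724 + $11,363 = $14,087; R&D $2,724 + $10,690 = $13,414; Fabrication $2,724 + $2,489 = $5,213; Tooling $2,724 + $13,020 = $15,744; Shipping $2,724 + $10,504 = $13,228; Receiving $2,724 + $9,875 = $12,599.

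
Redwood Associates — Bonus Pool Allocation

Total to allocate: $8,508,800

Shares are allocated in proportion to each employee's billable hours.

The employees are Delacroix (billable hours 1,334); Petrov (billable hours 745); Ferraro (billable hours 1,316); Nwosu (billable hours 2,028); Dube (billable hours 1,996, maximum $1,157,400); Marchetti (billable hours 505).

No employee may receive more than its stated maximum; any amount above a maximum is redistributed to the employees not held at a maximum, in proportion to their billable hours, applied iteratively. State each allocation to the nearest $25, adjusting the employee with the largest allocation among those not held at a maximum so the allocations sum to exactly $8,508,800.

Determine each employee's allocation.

Billable hours total: 7,924.
Unconstrained shares: Delacroix 1,432,450.68; Petrov 799,981.83; Ferraro 1,413,122.26; Nwosu 2,177,668.65; Dube 2,143,307.02; Marchetti 542,269.56.
Held at cap: Dube ($1,157,400); remaining pool $7,351,400 reallocated over remaining billable hours 5,928.
Remaining shares: Delacroix 1,654,313.02 → $1,654,325; Petrov 923,885.46 → $923,875; Ferraro 1,631,990.96 → $1,632,000; Nwosu 2,514,952.63 → $2,514,950; Marchetti 626,257.93 → $626,250.

Delacroix: $1,654,325; Petrov: $923,875; Ferraro: $1,632,000; Nwosu: $2,514,950; Dube: $1,157,400; Marchetti: $626,250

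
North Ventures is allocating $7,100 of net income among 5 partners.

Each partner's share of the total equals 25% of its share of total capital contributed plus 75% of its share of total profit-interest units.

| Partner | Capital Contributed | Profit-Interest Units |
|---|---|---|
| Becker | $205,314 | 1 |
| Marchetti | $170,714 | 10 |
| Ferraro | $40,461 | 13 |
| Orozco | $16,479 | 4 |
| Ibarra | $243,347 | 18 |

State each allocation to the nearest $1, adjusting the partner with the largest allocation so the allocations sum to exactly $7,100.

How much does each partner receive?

Becker: $655; Marchetti: $1,606; Ferraro: $1,611; Orozco: $506; Ibarra: $2,722

Capital contributed total 676,315; profit-interest units total 46.
Composite weights (25% capital contributed + 75% profit-interest units): Becker 0.0922; Marchetti 0.2261; Ferraro 0.2269; Orozco 0.0713; Ibarra 0.3834.
Proportional shares: Becker 654.61; Marchetti 1,605.65; Ferraro 1,611.08; Orozco 506.29; Ibarra 2,722.36.
Rounded to nearest $1: Becker $655; Marchetti $1,606; Ferraro $1,611; Orozco $506; Ibarra $2,722. Sum = $7,100.
No rounding difference to absorb.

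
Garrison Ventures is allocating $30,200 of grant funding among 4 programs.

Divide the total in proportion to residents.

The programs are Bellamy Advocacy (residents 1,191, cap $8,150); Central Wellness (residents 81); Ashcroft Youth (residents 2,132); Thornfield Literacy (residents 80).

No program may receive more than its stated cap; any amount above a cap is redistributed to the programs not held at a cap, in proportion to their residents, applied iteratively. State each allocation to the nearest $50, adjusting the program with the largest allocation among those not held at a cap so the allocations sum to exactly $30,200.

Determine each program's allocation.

Combined residents = 3,484.
Proportional shares (ignoring caps): Bellamy Advocacy 10,323.82; Central Wellness 702.12; Ashcroft Youth 18,480.60; Thornfield Literacy 693.46.
Held at cap: Bellamy Advocacy ($8,150); balance $22,050 reallocated over remaining residents 2,293.
Remaining shares: Central Wellness 778.91 → $800; Ashcroft Youth 20,501.79 → $20,500; Thornfield Literacy 769.30 → $750.

Bellamy Advocacy: $8,150; Central Wellness: $800; Ashcroft Youth: $20,500; Thornfield Literacy: $750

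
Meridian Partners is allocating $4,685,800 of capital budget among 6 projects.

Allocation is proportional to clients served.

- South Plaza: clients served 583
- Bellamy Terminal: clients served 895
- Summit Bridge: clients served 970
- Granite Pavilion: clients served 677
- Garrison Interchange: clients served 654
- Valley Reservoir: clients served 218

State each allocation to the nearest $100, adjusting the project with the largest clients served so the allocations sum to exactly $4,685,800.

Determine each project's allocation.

South Plaza: $683,500 | Bellamy Terminal: $1,049,200 | Summit Bridge: $1,137,100 | Granite Pavilion: $793,700 | Garrison Interchange: $766,700 | Valley Reservoir: $255,600

Clients served total: 3,997.
Pro-rata amounts: South Plaza 583/3,997 × $4,685,800 = 683,467.95; Bellamy Terminal 895/3,997 × $4,685,800 = 1,049,234.68; Summit Bridge 970/3,997 × $4,685,800 = 1,137,159.37; Granite Pavilion 677/3,997 × $4,685,800 = 793,666.90; Garrison Interchange 654/3,997 × $4,685,800 = 766,703.33; Valley Reservoir 218/3,997 × $4,685,800 = 255,567.78.
After rounding ($100): South Plaza $683,500; Bellamy Terminal $1,049,200; Summit Bridge $1,137,200; Granite Pavilion $793,700; Garrison Interchange $766,700; Valley Reservoir $255,600. Sum = $4,685,900.
Difference $4,685,800 − $4,685,900 = −$100 applied to largest clients served (Summit Bridge): Summit Bridge becomes $1,137,100.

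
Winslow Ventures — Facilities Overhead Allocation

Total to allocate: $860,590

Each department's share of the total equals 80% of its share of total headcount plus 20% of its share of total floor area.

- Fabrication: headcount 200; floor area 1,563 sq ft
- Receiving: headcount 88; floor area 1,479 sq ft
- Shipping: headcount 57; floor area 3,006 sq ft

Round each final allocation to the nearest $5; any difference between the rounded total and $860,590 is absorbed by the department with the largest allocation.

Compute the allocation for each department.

Fabrication: $443,595 · Receiving: $217,700 · Shipping: $199,295

Totals — headcount 345, floor area 6,048.
Blended shares (80% headcount + 20% floor area): Fabrication 0.5155; Receiving 0.2530; Shipping 0.2316.
Pro-rata amounts: Fabrication 443,595.09; Receiving 217,700.61; Shipping 199,294.29.
At nearest $5: Fabrication $443,595; Receiving $217,700; Shipping $199,295. Sum = $860,590.
No rounding difference to absorb.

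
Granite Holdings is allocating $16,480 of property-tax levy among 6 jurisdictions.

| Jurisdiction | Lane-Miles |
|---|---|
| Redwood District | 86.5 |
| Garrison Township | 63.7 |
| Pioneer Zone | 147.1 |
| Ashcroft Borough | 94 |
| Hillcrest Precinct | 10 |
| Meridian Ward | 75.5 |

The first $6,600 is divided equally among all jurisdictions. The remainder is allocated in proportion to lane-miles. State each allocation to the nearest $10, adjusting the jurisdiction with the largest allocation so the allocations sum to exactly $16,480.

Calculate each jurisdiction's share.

First tranche $6,600 split equally: $1,100 each.
Remainder $9,880 by lane-miles (total 476.8): Redwood District 1,792.41 → $1,790; Garrison Township 1,319.96 → $1,320; Pioneer Zone 3,048.13 → $3,050; Ashcroft Borough 1,947.82 → $1,950; Hillcrest Precinct 207.21 → $210; Meridian Ward 1,564.47 → $1,560.
Totals: Redwood District $1,100 + $1,790 = $2,890; Garrison Township $1,100 + $1,320 = $2,420; Pioneer Zone $1,100 + $3,050 = $4,150; Ashcroft Borough $1,100 + $1,950 = $3,050; Hillcrest Precinct $1,100 + $210 = $1,310; Meridian Ward $1,100 + $1,560 = $2,660.

Redwood District: $2,890; Garrison Township: $2,420; Pioneer Zone: $4,150; Ashcroft Borough: $3,050; Hillcrest Precinct: $1,310; Meridian Ward: $2,660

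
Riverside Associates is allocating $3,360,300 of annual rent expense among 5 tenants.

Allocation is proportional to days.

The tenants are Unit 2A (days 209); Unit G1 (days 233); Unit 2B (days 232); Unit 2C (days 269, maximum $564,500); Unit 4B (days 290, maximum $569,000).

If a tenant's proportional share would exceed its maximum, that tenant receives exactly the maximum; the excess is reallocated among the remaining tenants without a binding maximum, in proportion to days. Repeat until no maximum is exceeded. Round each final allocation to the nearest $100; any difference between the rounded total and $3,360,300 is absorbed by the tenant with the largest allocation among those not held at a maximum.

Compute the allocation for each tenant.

Unit 2A: $690,500 · Unit G1: $769,800 · Unit 2B: $766,500 · Unit 2C: $564,500 · Unit 4B: $569,000

Sum of days: 1,233.
Pro-rata shares before constraints: Unit 2A 569,588.56; Unit G1 634,995.86; Unit 2B 632,270.56; Unit 2C 733,106.81; Unit 4B 790,338.20.
Held at cap: Unit 2C ($564,500), Unit 4B ($569,000); residual $2,226,800 reallocated over remaining days 674.
Remaining shares: Unit 2A 690,506.23 → $690,500; Unit G1 769,798.81 → $769,800; Unit 2B 766,494.96 → $766,500.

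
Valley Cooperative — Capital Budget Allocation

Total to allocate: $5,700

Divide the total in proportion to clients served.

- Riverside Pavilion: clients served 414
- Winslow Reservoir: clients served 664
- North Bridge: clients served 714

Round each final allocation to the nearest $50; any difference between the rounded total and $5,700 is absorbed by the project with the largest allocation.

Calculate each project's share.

Sum of clients served: 1,792.
Proportional shares: Riverside Pavilion 414/1,792 × $5,700 = 1,316.85; Winslow Reservoir 664/1,792 × $5,700 = 2,112.05; North Bridge 714/1,792 × $5,700 = 2,271.09.
After rounding ($50): Riverside Pavilion $1,300; Winslow Reservoir $2,100; North Bridge $2,250. Sum = $5,650.
Difference $5,700 − $5,650 = +$50 applied to largest allocation (North Bridge): North Bridge becomes $2,300.

Riverside Pavilion: $1,300 | Winslow Reservoir: $2,100 | North Bridge: $2,300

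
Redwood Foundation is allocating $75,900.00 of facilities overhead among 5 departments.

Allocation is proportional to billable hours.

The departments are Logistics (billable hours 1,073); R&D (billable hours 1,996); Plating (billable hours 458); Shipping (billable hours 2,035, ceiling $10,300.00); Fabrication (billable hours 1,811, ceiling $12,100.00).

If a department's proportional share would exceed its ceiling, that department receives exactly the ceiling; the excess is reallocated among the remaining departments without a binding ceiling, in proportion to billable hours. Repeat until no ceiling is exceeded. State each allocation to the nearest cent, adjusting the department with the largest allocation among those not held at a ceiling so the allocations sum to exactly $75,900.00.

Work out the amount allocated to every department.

Logistics: $16,276.01 | R&D: $30,276.73 | Plating: $6,947.26 | Shipping: $10,300.00 | Fabrication: $12,100.00

Sum of billable hours: 7,373.
Unconstrained shares: Logistics 11,045.8023; R&D 20,547.4569; Plating 4,714.7972; Shipping 20,948.9353; Fabrication 18,643.0083.
Capped: Shipping ($10,300.00), Fabrication ($12,100.00); residual $53,500.00 reallocated over remaining billable hours 3,527.
Remaining shares: Logistics 16,276.0136 → $16,276.01; R&D 30,276.7224 → $30,276.72; Plating 6,947.2640 → $6,947.26.
Rounding difference +$0.01 applied to R&D → $30,276.73.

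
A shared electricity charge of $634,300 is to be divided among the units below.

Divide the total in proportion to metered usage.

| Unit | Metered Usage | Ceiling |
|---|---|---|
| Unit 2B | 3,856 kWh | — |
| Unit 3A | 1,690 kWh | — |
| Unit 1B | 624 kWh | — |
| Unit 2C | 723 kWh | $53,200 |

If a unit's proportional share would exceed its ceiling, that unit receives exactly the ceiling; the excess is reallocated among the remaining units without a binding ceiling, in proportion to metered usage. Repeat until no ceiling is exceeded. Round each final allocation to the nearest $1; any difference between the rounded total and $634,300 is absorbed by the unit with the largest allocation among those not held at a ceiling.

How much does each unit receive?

Unit 2B: $363,164 · Unit 3A: $159,167 · Unit 1B: $58,769 · Unit 2C: $53,200

Sum of metered usage: 6,893.
Unconstrained shares: Unit 2B 354,832.55; Unit 3A 155,515.31; Unit 1B 57,421.04; Unit 2C 66,531.10.
Cap binds for Unit 2C ($53,200); residual $581,100 reallocated over remaining metered usage 6,170.
Remaining shares: Unit 2B 363,163.95 → $363,164; Unit 3A 159,166.77 → $159,167; Unit 1B 58,769.27 → $58,769.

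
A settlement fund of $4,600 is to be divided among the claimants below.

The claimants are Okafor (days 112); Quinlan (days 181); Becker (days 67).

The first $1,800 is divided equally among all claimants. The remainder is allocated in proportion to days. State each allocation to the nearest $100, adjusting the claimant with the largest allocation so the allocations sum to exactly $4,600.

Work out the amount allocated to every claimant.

$1,800 shared equally gives $600 per claimant.
Remainder $2,800 by days (total 360): Okafor 871.11 → $900; Quinlan 1,407.78 → $1,400; Becker 521.11 → $500.
Totals: Okafor $600 + $900 = $1,500; Quinlan $600 + $1,400 = $2,000; Becker $600 + $500 = $1,100.

Okafor: $1,500; Quinlan: $2,000; Becker: $1,100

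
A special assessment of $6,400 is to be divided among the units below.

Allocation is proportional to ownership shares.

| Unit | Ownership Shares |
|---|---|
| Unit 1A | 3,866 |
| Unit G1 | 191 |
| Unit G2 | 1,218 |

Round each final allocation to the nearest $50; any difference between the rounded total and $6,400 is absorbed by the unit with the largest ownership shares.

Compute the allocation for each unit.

Unit 1A: $4,650; Unit G1: $250; Unit G2: $1,500

Combined ownership shares = 5,275.
Raw shares: Unit 1A 3,866/5,275 × $6,400 = 4,690.50; Unit G1 191/5,275 × $6,400 = 231.73; Unit G2 1,218/5,275 × $6,400 = 1,477.76.
At nearest $50: Unit 1A $4,700; Unit G1 $250; Unit G2 $1,500. Sum = $6,450.
Difference $6,400 − $6,450 = −$50 applied to largest ownership shares (Unit 1A): Unit 1A becomes $4,650.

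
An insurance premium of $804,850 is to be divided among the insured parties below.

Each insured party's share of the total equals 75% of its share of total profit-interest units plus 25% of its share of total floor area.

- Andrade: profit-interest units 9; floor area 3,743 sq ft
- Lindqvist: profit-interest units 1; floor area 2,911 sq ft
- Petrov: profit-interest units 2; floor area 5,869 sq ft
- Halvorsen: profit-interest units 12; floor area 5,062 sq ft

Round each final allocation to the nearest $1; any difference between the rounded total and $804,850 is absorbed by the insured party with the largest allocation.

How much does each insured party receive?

Totals — profit-interest units 24, floor area 17,585.
Composite weights (75% profit-interest units + 25% floor area): Andrade 0.3345; Lindqvist 0.0726; Petrov 0.1459; Halvorsen 0.4470.
Proportional shares: Andrade 269,192.52; Lindqvist 58,460.04; Petrov 117,457.87; Halvorsen 359,739.57.
After rounding ($1): Andrade $269,193; Lindqvist $58,460; Petrov $117,458; Halvorsen $359,740. Sum = $804,851.
Difference $804,850 − $804,851 = −$1 applied to largest allocation (Halvorsen): Halvorsen becomes $359,739.

Andrade: $269,193; Lindqvist: $58,460; Petrov: $117,458; Halvorsen: $359,739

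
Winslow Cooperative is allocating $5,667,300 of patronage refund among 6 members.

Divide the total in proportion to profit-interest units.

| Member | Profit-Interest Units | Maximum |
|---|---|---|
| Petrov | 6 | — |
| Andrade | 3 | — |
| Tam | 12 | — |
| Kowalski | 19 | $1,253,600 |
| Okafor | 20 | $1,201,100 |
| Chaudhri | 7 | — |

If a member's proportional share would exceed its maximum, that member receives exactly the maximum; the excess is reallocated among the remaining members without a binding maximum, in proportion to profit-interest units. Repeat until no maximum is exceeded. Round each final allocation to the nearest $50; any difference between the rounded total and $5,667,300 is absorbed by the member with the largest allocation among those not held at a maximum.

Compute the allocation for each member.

Sum of profit-interest units: 67.
Proportional shares (ignoring caps): Petrov 507,519.40; Andrade 253,759.70; Tam 1,015,038.81; Kowalski 1,607,144.78; Okafor 1,691,731.34; Chaudhri 592,105.97.
Cap binds for Kowalski ($1,253,600), Okafor ($1,201,100); remaining pool $3,212,600 reallocated over remaining profit-interest units 28.
Redistributed shares: Petrov 688,414.29 → $688,400; Andrade 344,207.14 → $344,200; Tam 1,376,828.57 → $1,376,850; Chaudhri 803,150.00 → $803,150.

Petrov: $688,400; Andrade: $344,200; Tam: $1,376,850; Kowalski: $1,253,600; Okafor: $1,201,100; Chaudhri: $803,150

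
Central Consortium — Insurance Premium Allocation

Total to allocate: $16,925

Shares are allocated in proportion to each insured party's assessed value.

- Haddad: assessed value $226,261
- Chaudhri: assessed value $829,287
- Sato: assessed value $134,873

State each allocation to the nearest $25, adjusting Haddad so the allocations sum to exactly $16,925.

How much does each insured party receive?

Haddad: $3,200; Chaudhri: $11,800; Sato: $1,925

Sum of assessed value: 1,190,421.
Unrounded shares: Haddad 226,261/1,190,421 × $16,925 = 3,216.90; Chaudhri 829,287/1,190,421 × $16,925 = 11,790.52; Sato 134,873/1,190,421 × $16,925 = 1,917.58.
At nearest $25: Haddad $3,225; Chaudhri $11,800; Sato $1,925. Sum = $16,950.
Difference $16,925 − $16,950 = −$25 applied to Haddad: Haddad becomes $3,200.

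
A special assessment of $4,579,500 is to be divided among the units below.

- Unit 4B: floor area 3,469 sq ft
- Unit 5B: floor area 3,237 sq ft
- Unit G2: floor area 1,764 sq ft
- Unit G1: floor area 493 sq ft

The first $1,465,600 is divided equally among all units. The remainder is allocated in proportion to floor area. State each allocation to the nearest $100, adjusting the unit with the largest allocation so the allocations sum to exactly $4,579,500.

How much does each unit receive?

Unit 4B: $1,571,600; Unit 5B: $1,491,000; Unit G2: $979,200; Unit G1: $537,700

$1,465,600 shared equally gives $366,400 per unit.
Remainder $3,113,900 by floor area (total 8,963): Unit 4B 1,205,190.13 → $1,205,200; Unit 5B 1,124,589.35 → $1,124,600; Unit G2 612,843.87 → $612,800; Unit G1 171,276.66 → $171,300.
Totals: Unit 4B $366,400 + $1,205,200 = $1,571,600; Unit 5B $366,400 + $1,124,600 = $1,491,000; Unit G2 $366,400 + $612,800 = $979,200; Unit G1 $366,400 + $171,300 = $537,700.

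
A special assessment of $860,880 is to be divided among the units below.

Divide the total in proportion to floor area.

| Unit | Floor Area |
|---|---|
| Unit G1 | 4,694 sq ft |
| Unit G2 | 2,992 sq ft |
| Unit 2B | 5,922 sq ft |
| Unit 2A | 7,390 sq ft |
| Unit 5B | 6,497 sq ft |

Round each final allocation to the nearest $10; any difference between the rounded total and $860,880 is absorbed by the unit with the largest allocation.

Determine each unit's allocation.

Floor area total: 27,495.
Pro-rata amounts: Unit G1 4,694/27,495 × $860,880 = 146,971.11; Unit G2 2,992/27,495 × $860,880 = 93,680.78; Unit 2B 5,922/27,495 × $860,880 = 185,420.31; Unit 2A 7,390/27,495 × $860,880 = 231,384.00; Unit 5B 6,497/27,495 × $860,880 = 203,423.80.
After rounding ($10): Unit G1 $146,970; Unit G2 $93,680; Unit 2B $185,420; Unit 2A $231,380; Unit 5B $203,420. Sum = $860,870.
Difference $860,880 − $860,870 = +$10 applied to largest allocation (Unit 2A): Unit 2A becomes $231,390.

Unit G1: $146,970 · Unit G2: $93,680 · Unit 2B: $185,420 · Unit 2A: $231,390 · Unit 5B: $203,420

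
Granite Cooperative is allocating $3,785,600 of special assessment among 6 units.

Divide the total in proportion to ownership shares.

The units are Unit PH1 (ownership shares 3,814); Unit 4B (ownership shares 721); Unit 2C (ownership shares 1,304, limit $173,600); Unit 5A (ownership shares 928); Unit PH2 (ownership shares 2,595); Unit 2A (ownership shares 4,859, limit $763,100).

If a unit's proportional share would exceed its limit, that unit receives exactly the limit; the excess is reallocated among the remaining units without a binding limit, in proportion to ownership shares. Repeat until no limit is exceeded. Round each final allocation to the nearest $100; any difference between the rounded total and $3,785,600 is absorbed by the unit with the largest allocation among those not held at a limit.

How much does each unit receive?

Unit PH1: $1,348,400 · Unit 4B: $254,900 · Unit 2C: $173,600 · Unit 5A: $328,100 · Unit PH2: $917,500 · Unit 2A: $763,100

Total ownership shares = 14,221.
Unconstrained shares: Unit PH1 1,015,278.70; Unit 4B 191,928.67; Unit 2C 347,122.03; Unit 5A 247,031.63; Unit PH2 690,783.49; Unit 2A 1,293,455.48.
Held at cap: Unit 2C ($173,600), Unit 2A ($763,100); residual $2,848,900 reallocated over remaining ownership shares 8,058.
Remaining shares: Unit PH1 1,348,436.91 → $1,348,400; Unit 4B 254,909.02 → $254,900; Unit 5A 328,093.72 → $328,100; Unit PH2 917,460.35 → $917,500.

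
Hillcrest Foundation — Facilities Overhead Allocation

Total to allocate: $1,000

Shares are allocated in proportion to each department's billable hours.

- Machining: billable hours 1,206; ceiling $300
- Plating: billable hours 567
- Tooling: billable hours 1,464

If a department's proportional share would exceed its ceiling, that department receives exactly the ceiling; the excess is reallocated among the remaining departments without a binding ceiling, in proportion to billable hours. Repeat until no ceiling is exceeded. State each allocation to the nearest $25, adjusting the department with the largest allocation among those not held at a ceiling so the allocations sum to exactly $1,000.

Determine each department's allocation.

Total billable hours = 3,237.
Unconstrained shares: Machining 372.57; Plating 175.16; Tooling 452.27.
Cap binds for Machining ($300); residual $700 reallocated over remaining billable hours 2,031.
Shares after redistribution: Plating 195.42 → $200; Tooling 504.58 → $500.

Machining: $300; Plating: $200; Tooling: $500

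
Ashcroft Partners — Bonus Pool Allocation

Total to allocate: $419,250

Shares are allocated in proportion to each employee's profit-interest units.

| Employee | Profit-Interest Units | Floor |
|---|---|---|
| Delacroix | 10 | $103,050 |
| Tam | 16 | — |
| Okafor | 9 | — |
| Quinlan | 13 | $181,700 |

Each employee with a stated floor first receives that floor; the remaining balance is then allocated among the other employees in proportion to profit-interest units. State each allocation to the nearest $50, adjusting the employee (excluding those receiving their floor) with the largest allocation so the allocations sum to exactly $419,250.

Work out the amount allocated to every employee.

Guaranteed amounts: Delacroix $103,050; Quinlan $181,700. Balance $134,500.
Balance split over remaining profit-interest units 25: Tam 86,080.00 → $86,100; Okafor 48,420.00 → $48,400.

Delacroix: $103,050 · Tam: $86,100 · Okafor: $48,400 · Quinlan: $181,700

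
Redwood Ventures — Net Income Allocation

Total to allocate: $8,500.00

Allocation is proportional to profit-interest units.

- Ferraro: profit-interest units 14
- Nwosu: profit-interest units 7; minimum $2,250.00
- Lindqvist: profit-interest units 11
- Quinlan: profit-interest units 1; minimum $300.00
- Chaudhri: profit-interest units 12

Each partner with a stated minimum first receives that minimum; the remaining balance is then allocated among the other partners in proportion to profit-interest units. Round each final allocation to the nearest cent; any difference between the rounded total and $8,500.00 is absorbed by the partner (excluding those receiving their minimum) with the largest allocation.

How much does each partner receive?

Ferraro: $2,251.35; Nwosu: $2,250.00; Lindqvist: $1,768.92; Quinlan: $300.00; Chaudhri: $1,929.73

Fund the minimums — Nwosu $2,250.00; Quinlan $300.00. Residual $5,950.00.
Residual split over remaining profit-interest units 37: Ferraro 2,251.3514 → $2,251.35; Lindqvist 1,768.9189 → $1,768.92; Chaudhri 1,929.7297 → $1,929.73.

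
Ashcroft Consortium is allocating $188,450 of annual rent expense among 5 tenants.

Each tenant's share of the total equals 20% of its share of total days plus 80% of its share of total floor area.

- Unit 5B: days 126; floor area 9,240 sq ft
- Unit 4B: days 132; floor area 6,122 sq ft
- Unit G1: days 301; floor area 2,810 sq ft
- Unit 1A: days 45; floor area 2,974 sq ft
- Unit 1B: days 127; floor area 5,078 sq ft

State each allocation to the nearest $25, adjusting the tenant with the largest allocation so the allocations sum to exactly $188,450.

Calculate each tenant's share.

Totals — days 731, floor area 26,224.
Blended shares (20% days + 80% floor area): Unit 5B 0.3164; Unit 4B 0.2229; Unit G1 0.1681; Unit 1A 0.1030; Unit 1B 0.1897.
Raw shares: Unit 5B 59,616.63; Unit 4B 42,000.82; Unit G1 31,673.91; Unit 1A 19,417.50; Unit 1B 35,741.14.
After rounding ($25): Unit 5B $59,625; Unit 4B $42,000; Unit G1 $31,675; Unit 1A $19,425; Unit 1B $35,750. Sum = $188,475.
Difference $188,450 − $188,475 = −$25 applied to largest allocation (Unit 5B): Unit 5B becomes $59,600.

Unit 5B: $59,600; Unit 4B: $42,000; Unit G1: $31,675; Unit 1A: $19,425; Unit 1B: $35,750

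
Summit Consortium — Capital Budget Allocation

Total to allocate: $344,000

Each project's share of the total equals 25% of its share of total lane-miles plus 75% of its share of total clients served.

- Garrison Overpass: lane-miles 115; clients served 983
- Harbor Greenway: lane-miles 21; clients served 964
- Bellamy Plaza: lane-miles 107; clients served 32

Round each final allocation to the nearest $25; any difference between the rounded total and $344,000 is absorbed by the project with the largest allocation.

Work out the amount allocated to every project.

Garrison Overpass: $168,850 · Harbor Greenway: $133,100 · Bellamy Plaza: $42,050

Lane-miles total 243; clients served total 1,979.
Combined weights (25% lane-miles + 75% clients served): Garrison Overpass 0.4908; Harbor Greenway 0.3869; Bellamy Plaza 0.1222.
Raw shares: Garrison Overpass 168,852.19; Harbor Greenway 133,107.69; Bellamy Plaza 42,040.12.
After rounding ($25): Garrison Overpass $168,850; Harbor Greenway $133,100; Bellamy Plaza $42,050. Sum = $344,000.
Sum already equals the total — no adjustment.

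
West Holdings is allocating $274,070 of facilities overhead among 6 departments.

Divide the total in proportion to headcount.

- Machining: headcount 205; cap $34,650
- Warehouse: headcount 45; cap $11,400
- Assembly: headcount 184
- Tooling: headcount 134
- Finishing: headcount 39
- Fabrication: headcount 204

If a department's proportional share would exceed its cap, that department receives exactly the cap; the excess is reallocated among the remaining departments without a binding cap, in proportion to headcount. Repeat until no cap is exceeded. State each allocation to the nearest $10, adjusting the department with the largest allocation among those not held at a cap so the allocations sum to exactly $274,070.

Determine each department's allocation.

Machining: $34,650 | Warehouse: $11,400 | Assembly: $74,790 | Tooling: $54,460 | Finishing: $15,850 | Fabrication: $82,920

Headcount total: 811.
Pro-rata shares before constraints: Machining 69,277.87; Warehouse 15,207.34; Assembly 62,181.11; Tooling 45,284.07; Finishing 13,179.69; Fabrication 68,939.93.
Held at cap: Machining ($34,650), Warehouse ($11,400); residual $228,020 reallocated over remaining headcount 561.
Remaining shares: Assembly 74,787.31 → $74,790; Tooling 54,464.67 → $54,460; Finishing 15,851.66 → $15,850; Fabrication 82,916.36 → $82,920.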